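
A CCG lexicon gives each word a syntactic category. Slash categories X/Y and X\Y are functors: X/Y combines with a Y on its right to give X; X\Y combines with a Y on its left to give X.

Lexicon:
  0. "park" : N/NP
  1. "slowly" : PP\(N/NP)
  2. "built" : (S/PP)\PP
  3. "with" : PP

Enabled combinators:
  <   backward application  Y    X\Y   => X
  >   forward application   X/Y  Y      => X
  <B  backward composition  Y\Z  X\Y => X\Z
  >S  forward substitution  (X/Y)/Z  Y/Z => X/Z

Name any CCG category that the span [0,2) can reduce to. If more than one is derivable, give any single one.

[0,4] S   >
  [0,3] S/PP   <
    [0,2] PP   <
      [0,1] "park" : N/NP
      [1,2] "slowly" : PP\(N/NP)
    [2,3] "built" : (S/PP)\PP
  [3,4] "with" : PP

PP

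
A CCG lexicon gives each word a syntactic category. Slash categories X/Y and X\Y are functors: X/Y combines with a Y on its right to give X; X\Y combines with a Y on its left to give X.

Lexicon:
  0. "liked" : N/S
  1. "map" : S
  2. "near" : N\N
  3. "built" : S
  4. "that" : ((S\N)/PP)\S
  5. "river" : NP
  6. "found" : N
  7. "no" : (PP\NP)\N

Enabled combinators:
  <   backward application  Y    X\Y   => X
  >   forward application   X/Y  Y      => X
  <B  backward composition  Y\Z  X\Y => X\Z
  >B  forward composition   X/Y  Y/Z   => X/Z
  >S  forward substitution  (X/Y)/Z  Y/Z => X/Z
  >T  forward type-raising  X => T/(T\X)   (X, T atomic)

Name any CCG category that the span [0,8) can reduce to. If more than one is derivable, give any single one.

S

[0,8] S   <
  [0,2] N   >
    [0,1] "liked" : N/S
    [1,2] "map" : S
  [2,8] S\N   <B
    [2,3] "near" : N\N
    [3,8] S\N   >
      [3,5] (S\N)/PP   <
        [3,4] "built" : S
        [4,5] "that" : ((S\N)/PP)\S
      [5,8] PP   >
        [5,6] PP/(PP\NP)   >T
          [5,6] "river" : NP
        [6,8] PP\NP   <
          [6,7] "found" : N
          [7,8] "no" : (PP\NP)\N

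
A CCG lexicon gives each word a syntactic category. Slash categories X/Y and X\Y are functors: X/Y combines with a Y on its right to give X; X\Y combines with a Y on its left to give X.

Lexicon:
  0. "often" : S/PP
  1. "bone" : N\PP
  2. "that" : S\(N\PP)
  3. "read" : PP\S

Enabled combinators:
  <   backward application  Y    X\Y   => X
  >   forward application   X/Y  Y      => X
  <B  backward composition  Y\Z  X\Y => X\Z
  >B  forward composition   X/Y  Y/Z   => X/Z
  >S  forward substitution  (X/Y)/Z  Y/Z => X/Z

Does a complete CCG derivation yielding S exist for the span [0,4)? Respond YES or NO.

[0,4] S   >
  [0,1] "often" : S/PP
  [1,4] PP   <
    [1,3] S   <
      [1,2] "bone" : N\PP
      [2,3] "that" : S\(N\PP)
    [3,4] "read" : PP\S

YES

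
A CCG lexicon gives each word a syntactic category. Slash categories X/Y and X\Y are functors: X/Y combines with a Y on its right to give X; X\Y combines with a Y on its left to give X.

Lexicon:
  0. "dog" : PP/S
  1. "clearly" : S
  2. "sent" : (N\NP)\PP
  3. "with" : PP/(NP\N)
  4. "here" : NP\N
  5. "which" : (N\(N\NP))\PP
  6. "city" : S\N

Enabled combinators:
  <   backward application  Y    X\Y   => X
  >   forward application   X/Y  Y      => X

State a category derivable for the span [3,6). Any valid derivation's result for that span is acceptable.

[0,7] S   <
  [0,6] N   <
    [0,3] N\NP   <
      [0,2] PP   >
        [0,1] "dog" : PP/S
        [1,2] "clearly" : S
      [2,3] "sent" : (N\NP)\PP
    [3,6] N\(N\NP)   <
      [3,5] PP   >
        [3,4] "with" : PP/(NP\N)
        [4,5] "here" : NP\N
      [5,6] "which" : (N\(N\NP))\PP
  [6,7] "city" : S\N

N\(N\NP)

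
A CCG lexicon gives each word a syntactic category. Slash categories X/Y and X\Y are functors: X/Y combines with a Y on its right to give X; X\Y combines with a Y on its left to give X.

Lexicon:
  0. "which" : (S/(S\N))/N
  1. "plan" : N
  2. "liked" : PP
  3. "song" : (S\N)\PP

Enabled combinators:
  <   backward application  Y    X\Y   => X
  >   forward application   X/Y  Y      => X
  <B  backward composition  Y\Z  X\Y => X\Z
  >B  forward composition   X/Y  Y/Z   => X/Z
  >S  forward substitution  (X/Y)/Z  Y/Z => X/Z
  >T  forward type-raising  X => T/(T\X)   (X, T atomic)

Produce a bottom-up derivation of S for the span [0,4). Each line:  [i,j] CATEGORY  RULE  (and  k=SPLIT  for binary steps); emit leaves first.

[0,4] S   >
  [0,2] S/(S\N)   >
    [0,1] "which" : (S/(S\N))/N
    [1,2] "plan" : N
  [2,4] S\N   <
    [2,3] "liked" : PP
    [3,4] "song" : (S\N)\PP

[0,1] (S/(S\N))/N  lex  "which"
[1,2] N  lex  "plan"
[0,2] S/(S\N)  >  k=1
[2,3] PP  lex  "liked"
[3,4] (S\N)\PP  lex  "song"
[2,4] S\N  <  k=3
[0,4] S  >  k=2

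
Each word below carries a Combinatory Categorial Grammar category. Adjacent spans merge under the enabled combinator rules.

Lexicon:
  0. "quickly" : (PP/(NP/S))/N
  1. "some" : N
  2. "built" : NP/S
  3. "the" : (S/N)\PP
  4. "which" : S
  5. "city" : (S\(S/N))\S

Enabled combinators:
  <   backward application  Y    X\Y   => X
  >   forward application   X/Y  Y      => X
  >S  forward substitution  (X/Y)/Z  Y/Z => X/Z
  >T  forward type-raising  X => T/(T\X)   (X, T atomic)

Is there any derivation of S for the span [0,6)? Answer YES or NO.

YES

[0,6] S   <
  [0,4] S/N   <
    [0,3] PP   >
      [0,2] PP/(NP/S)   >
        [0,1] "quickly" : (PP/(NP/S))/N
        [1,2] "some" : N
      [2,3] "built" : NP/S
    [3,4] "the" : (S/N)\PP
  [4,6] S\(S/N)   <
    [4,5] "which" : S
    [5,6] "city" : (S\(S/N))\S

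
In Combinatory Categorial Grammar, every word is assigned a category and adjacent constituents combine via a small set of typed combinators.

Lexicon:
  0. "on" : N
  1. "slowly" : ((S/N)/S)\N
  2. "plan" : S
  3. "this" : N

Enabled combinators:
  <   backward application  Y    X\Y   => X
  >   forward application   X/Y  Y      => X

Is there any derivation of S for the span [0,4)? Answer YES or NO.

[0,4] S   >
  [0,3] S/N   >
    [0,2] (S/N)/S   <
      [0,1] "on" : N
      [1,2] "slowly" : ((S/N)/S)\N
    [2,3] "plan" : S
  [3,4] "this" : N

YES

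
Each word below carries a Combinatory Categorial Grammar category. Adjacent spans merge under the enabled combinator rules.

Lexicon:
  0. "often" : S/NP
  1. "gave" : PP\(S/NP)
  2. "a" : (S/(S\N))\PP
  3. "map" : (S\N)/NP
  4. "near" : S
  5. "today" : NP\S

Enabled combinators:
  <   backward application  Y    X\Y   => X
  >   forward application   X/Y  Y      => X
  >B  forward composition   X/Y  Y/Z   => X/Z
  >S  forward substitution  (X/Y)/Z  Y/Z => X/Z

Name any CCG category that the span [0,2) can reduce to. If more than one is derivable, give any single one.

PP

[0,6] S   >
  [0,3] S/(S\N)   <
    [0,2] PP   <
      [0,1] "often" : S/NP
      [1,2] "gave" : PP\(S/NP)
    [2,3] "a" : (S/(S\N))\PP
  [3,6] S\N   >
    [3,4] "map" : (S\N)/NP
    [4,6] NP   <
      [4,5] "near" : S
      [5,6] "today" : NP\S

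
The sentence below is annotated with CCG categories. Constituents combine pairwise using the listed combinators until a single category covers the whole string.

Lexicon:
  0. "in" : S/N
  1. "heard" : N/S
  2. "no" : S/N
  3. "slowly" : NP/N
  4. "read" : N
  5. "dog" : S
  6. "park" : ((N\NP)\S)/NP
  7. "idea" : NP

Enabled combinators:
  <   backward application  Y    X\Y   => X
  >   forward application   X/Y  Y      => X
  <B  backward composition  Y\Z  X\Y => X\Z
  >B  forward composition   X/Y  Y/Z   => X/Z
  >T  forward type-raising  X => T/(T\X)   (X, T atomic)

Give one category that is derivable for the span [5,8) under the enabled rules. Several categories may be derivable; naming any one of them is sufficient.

N\NP

[0,8] S   >
  [0,3] S/N   >B
    [0,1] "in" : S/N
    [1,3] N/N   >B
      [1,2] "heard" : N/S
      [2,3] "no" : S/N
  [3,8] N   <
    [3,5] NP   >
      [3,4] "slowly" : NP/N
      [4,5] "read" : N
    [5,8] N\NP   <
      [5,6] "dog" : S
      [6,8] (N\NP)\S   >
        [6,7] "park" : ((N\NP)\S)/NP
        [7,8] "idea" : NP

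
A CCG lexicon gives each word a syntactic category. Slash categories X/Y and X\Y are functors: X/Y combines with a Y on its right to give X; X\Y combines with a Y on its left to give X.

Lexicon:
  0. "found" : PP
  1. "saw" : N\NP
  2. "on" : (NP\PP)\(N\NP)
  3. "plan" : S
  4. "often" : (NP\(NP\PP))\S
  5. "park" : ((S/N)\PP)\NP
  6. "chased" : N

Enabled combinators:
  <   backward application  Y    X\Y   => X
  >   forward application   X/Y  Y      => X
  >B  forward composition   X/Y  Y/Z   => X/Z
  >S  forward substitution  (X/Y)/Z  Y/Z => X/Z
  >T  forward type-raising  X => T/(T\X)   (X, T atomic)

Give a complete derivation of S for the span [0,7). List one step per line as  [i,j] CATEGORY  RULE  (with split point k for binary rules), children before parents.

[0,1] PP  lex  "found"
[1,2] N\NP  lex  "saw"
[2,3] (NP\PP)\(N\NP)  lex  "on"
[1,3] NP\PP  <  k=2
[3,4] S  lex  "plan"
[4,5] (NP\(NP\PP))\S  lex  "often"
[3,5] NP\(NP\PP)  <  k=4
[1,5] NP  <  k=3
[5,6] ((S/N)\PP)\NP  lex  "park"
[1,6] (S/N)\PP  <  k=5
[0,6] S/N  <  k=1
[6,7] N  lex  "chased"
[0,7] S  >  k=6

[0,7] S   >
  [0,6] S/N   <
    [0,1] "found" : PP
    [1,6] (S/N)\PP   <
      [1,5] NP   <
        [1,3] NP\PP   <
          [1,2] "saw" : N\NP
          [2,3] "on" : (NP\PP)\(N\NP)
        [3,5] NP\(NP\PP)   <
          [3,4] "plan" : S
          [4,5] "often" : (NP\(NP\PP))\S
      [5,6] "park" : ((S/N)\PP)\NP
  [6,7] "chased" : N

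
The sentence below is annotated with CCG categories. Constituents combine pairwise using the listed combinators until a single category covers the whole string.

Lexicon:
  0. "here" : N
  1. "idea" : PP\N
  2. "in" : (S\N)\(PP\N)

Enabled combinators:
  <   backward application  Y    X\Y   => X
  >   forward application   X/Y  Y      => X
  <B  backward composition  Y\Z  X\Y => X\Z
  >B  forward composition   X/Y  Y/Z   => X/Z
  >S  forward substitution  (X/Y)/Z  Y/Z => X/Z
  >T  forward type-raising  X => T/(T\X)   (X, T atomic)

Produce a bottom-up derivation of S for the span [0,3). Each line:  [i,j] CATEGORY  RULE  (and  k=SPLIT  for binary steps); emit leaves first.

[0,1] N  lex  "here"
[1,2] PP\N  lex  "idea"
[2,3] (S\N)\(PP\N)  lex  "in"
[1,3] S\N  <  k=2
[0,3] S  <  k=1

[0,3] S   <
  [0,1] "here" : N
  [1,3] S\N   <
    [1,2] "idea" : PP\N
    [2,3] "in" : (S\N)\(PP\N)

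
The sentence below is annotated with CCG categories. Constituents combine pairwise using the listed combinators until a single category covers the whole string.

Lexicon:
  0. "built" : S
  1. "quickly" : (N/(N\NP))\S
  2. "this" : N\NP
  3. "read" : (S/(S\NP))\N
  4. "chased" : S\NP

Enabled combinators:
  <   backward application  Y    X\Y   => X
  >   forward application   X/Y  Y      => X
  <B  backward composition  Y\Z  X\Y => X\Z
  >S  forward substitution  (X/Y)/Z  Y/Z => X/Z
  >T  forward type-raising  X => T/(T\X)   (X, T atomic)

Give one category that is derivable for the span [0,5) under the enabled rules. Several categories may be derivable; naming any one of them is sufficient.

S

[0,5] S   >
  [0,4] S/(S\NP)   <
    [0,3] N   >
      [0,2] N/(N\NP)   <
        [0,1] "built" : S
        [1,2] "quickly" : (N/(N\NP))\S
      [2,3] "this" : N\NP
    [3,4] "read" : (S/(S\NP))\N
  [4,5] "chased" : S\NP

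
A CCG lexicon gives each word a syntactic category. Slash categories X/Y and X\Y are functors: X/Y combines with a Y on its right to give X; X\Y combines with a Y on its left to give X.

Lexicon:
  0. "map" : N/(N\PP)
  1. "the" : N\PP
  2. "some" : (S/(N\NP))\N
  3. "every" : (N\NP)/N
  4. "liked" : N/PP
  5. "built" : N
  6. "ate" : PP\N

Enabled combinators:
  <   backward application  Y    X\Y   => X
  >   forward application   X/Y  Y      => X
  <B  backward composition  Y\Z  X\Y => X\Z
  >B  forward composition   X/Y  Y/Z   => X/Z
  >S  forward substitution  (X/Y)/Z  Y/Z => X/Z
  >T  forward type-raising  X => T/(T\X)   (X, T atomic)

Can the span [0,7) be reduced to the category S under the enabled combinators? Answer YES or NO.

[0,7] S   >
  [0,3] S/(N\NP)   <
    [0,2] N   >
      [0,1] "map" : N/(N\PP)
      [1,2] "the" : N\PP
    [2,3] "some" : (S/(N\NP))\N
  [3,7] N\NP   >
    [3,4] "every" : (N\NP)/N
    [4,7] N   >
      [4,5] "liked" : N/PP
      [5,7] PP   >
        [5,6] PP/(PP\N)   >T
          [5,6] "built" : N
        [6,7] "ate" : PP\N

YES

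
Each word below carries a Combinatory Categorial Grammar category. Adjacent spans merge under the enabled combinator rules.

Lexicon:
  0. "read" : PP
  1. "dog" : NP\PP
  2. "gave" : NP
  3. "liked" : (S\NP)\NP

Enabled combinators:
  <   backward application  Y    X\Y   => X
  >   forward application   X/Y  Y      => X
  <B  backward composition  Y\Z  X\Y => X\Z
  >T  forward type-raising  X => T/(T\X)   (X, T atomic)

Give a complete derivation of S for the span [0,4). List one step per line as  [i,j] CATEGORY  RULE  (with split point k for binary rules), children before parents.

[0,4] S   <
  [0,2] NP   <
    [0,1] "read" : PP
    [1,2] "dog" : NP\PP
  [2,4] S\NP   <
    [2,3] "gave" : NP
    [3,4] "liked" : (S\NP)\NP

[0,1] PP  lex  "read"
[1,2] NP\PP  lex  "dog"
[0,2] NP  <  k=1
[2,3] NP  lex  "gave"
[3,4] (S\NP)\NP  lex  "liked"
[2,4] S\NP  <  k=3
[0,4] S  <  k=2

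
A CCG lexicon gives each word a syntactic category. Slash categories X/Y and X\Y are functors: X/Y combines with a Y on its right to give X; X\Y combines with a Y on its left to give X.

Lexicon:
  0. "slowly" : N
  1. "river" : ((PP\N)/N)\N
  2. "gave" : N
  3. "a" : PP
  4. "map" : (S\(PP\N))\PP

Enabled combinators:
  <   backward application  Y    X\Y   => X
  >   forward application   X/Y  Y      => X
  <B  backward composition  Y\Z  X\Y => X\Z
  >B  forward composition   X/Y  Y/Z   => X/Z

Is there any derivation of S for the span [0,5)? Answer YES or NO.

[0,5] S   <
  [0,3] PP\N   >
    [0,2] (PP\N)/N   <
      [0,1] "slowly" : N
      [1,2] "river" : ((PP\N)/N)\N
    [2,3] "gave" : N
  [3,5] S\(PP\N)   <
    [3,4] "a" : PP
    [4,5] "map" : (S\(PP\N))\PP

YES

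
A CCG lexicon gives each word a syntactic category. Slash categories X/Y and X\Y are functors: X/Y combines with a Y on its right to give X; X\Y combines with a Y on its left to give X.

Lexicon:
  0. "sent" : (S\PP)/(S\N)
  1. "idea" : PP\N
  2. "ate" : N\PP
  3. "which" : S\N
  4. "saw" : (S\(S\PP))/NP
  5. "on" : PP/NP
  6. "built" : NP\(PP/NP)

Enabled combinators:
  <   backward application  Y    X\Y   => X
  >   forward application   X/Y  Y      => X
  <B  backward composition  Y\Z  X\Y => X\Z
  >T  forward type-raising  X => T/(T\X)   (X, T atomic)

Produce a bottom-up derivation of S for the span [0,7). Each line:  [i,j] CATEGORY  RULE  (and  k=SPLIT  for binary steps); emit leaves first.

[0,7] S   <
  [0,4] S\PP   >
    [0,1] "sent" : (S\PP)/(S\N)
    [1,4] S\N   <B
      [1,2] "idea" : PP\N
      [2,4] S\PP   <B
        [2,3] "ate" : N\PP
        [3,4] "which" : S\N
  [4,7] S\(S\PP)   >
    [4,5] "saw" : (S\(S\PP))/NP
    [5,7] NP   <
      [5,6] "on" : PP/NP
      [6,7] "built" : NP\(PP/NP)

[0,1] (S\PP)/(S\N)  lex  "sent"
[1,2] PP\N  lex  "idea"
[2,3] N\PP  lex  "ate"
[3,4] S\N  lex  "which"
[2,4] S\PP  <B  k=3
[1,4] S\N  <B  k=2
[0,4] S\PP  >  k=1
[4,5] (S\(S\PP))/NP  lex  "saw"
[5,6] PP/NP  lex  "on"
[6,7] NP\(PP/NP)  lex  "built"
[5,7] NP  <  k=6
[4,7] S\(S\PP)  >  k=5
[0,7] S  <  k=4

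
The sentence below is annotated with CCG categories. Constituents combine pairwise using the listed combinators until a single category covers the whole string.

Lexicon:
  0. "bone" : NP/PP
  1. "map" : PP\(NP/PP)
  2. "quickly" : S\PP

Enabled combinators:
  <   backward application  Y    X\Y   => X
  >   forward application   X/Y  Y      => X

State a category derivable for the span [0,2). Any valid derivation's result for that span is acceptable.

[0,3] S   <
  [0,2] PP   <
    [0,1] "bone" : NP/PP
    [1,2] "map" : PP\(NP/PP)
  [2,3] "quickly" : S\PP

PP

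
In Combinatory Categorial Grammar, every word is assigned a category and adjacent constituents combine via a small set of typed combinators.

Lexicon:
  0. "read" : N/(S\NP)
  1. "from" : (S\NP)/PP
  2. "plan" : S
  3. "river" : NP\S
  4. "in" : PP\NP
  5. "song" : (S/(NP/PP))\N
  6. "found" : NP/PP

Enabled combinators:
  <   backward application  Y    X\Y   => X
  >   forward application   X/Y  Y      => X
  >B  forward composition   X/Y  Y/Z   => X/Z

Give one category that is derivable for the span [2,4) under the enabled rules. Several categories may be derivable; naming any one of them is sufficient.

NP

[0,7] S   >
  [0,6] S/(NP/PP)   <
    [0,5] N   >
      [0,1] "read" : N/(S\NP)
      [1,5] S\NP   >
        [1,2] "from" : (S\NP)/PP
        [2,5] PP   <
          [2,4] NP   <
            [2,3] "plan" : S
            [3,4] "river" : NP\S
          [4,5] "in" : PP\NP
    [5,6] "song" : (S/(NP/PP))\N
  [6,7] "found" : NP/PP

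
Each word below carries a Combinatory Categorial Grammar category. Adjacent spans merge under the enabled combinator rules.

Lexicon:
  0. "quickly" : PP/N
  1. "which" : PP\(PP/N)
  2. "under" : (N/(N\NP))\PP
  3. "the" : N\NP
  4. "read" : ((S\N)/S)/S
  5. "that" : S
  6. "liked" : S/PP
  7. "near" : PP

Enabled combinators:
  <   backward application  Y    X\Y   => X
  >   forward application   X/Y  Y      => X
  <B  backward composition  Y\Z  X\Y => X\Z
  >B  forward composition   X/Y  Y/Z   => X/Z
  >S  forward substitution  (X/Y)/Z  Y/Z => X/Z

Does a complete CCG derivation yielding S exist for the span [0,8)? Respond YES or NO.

[0,8] S   <
  [0,4] N   >
    [0,3] N/(N\NP)   <
      [0,2] PP   <
        [0,1] "quickly" : PP/N
        [1,2] "which" : PP\(PP/N)
      [2,3] "under" : (N/(N\NP))\PP
    [3,4] "the" : N\NP
  [4,8] S\N   >
    [4,6] (S\N)/S   >
      [4,5] "read" : ((S\N)/S)/S
      [5,6] "that" : S
    [6,8] S   >
      [6,7] "liked" : S/PP
      [7,8] "near" : PP

YES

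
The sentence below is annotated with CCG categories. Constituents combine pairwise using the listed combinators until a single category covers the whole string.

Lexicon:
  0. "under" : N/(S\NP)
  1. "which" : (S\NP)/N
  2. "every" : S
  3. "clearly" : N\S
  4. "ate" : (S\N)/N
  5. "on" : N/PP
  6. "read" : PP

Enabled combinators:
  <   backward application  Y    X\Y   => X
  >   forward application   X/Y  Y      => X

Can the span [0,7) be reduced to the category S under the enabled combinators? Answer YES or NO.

YES

[0,7] S   <
  [0,4] N   >
    [0,1] "under" : N/(S\NP)
    [1,4] S\NP   >
      [1,2] "which" : (S\NP)/N
      [2,4] N   <
        [2,3] "every" : S
        [3,4] "clearly" : N\S
  [4,7] S\N   >
    [4,5] "ate" : (S\N)/N
    [5,7] N   >
      [5,6] "on" : N/PP
      [6,7] "read" : PP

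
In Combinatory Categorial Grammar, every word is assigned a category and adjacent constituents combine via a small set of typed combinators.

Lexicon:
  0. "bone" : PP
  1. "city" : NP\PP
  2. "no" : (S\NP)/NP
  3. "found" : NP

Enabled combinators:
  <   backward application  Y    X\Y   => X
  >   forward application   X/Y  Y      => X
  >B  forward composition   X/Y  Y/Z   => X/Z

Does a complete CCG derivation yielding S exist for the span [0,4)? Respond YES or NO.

[0,4] S   <
  [0,2] NP   <
    [0,1] "bone" : PP
    [1,2] "city" : NP\PP
  [2,4] S\NP   >
    [2,3] "no" : (S\NP)/NP
    [3,4] "found" : NP

YES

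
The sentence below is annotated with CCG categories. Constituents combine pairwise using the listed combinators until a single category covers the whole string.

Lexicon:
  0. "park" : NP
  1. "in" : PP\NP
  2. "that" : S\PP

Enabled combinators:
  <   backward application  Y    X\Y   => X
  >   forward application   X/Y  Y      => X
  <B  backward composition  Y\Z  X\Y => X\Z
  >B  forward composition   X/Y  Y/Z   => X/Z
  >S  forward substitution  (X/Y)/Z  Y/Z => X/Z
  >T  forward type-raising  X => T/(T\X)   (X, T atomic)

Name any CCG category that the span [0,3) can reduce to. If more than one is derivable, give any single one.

[0,3] S   <
  [0,2] PP   <
    [0,1] "park" : NP
    [1,2] "in" : PP\NP
  [2,3] "that" : S\PP

S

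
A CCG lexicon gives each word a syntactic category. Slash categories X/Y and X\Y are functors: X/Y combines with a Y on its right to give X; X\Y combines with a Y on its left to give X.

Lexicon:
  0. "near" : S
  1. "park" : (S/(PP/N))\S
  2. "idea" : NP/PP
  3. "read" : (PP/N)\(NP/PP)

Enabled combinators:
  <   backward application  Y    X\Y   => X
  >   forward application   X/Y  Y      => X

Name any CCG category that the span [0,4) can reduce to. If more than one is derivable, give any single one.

[0,4] S   >
  [0,2] S/(PP/N)   <
    [0,1] "near" : S
    [1,2] "park" : (S/(PP/N))\S
  [2,4] PP/N   <
    [2,3] "idea" : NP/PP
    [3,4] "read" : (PP/N)\(NP/PP)

S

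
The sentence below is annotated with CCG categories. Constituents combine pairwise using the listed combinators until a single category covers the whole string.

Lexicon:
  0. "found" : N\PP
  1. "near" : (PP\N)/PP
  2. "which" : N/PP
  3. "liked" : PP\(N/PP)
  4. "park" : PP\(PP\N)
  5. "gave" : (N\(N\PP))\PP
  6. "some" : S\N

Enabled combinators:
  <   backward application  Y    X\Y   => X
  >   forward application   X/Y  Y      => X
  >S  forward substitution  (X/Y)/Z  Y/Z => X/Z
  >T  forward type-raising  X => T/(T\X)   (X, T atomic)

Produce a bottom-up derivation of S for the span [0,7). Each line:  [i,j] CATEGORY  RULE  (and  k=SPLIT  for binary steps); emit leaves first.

[0,1] N\PP  lex  "found"
[1,2] (PP\N)/PP  lex  "near"
[2,3] N/PP  lex  "which"
[3,4] PP\(N/PP)  lex  "liked"
[2,4] PP  <  k=3
[1,4] PP\N  >  k=2
[4,5] PP\(PP\N)  lex  "park"
[1,5] PP  <  k=4
[5,6] (N\(N\PP))\PP  lex  "gave"
[1,6] N\(N\PP)  <  k=5
[0,6] N  <  k=1
[6,7] S\N  lex  "some"
[0,7] S  <  k=6

[0,7] S   <
  [0,6] N   <
    [0,1] "found" : N\PP
    [1,6] N\(N\PP)   <
      [1,5] PP   <
        [1,4] PP\N   >
          [1,2] "near" : (PP\N)/PP
          [2,4] PP   <
            [2,3] "which" : N/PP
            [3,4] "liked" : PP\(N/PP)
        [4,5] "park" : PP\(PP\N)
      [5,6] "gave" : (N\(N\PP))\PP
  [6,7] "some" : S\N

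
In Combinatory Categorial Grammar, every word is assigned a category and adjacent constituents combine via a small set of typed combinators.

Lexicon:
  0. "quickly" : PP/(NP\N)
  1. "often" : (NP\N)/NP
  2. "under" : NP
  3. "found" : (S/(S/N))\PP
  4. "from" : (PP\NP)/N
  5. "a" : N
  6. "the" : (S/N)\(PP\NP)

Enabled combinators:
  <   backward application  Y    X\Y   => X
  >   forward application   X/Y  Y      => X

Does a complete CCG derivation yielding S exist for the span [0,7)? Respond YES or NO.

[0,7] S   >
  [0,4] S/(S/N)   <
    [0,3] PP   >
      [0,1] "quickly" : PP/(NP\N)
      [1,3] NP\N   >
        [1,2] "often" : (NP\N)/NP
        [2,3] "under" : NP
    [3,4] "found" : (S/(S/N))\PP
  [4,7] S/N   <
    [4,6] PP\NP   >
      [4,5] "from" : (PP\NP)/N
      [5,6] "a" : N
    [6,7] "the" : (S/N)\(PP\NP)

YES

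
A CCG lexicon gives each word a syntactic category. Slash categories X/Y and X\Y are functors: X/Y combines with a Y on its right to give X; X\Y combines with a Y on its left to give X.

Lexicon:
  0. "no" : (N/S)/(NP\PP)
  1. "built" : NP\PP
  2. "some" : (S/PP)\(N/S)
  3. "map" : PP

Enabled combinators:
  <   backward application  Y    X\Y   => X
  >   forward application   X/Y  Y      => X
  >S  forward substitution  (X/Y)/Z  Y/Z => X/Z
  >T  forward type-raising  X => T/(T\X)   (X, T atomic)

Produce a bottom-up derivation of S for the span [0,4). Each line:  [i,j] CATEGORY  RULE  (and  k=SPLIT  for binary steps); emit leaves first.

[0,4] S   >
  [0,3] S/PP   <
    [0,2] N/S   >
      [0,1] "no" : (N/S)/(NP\PP)
      [1,2] "built" : NP\PP
    [2,3] "some" : (S/PP)\(N/S)
  [3,4] "map" : PP

[0,1] (N/S)/(NP\PP)  lex  "no"
[1,2] NP\PP  lex  "built"
[0,2] N/S  >  k=1
[2,3] (S/PP)\(N/S)  lex  "some"
[0,3] S/PP  <  k=2
[3,4] PP  lex  "map"
[0,4] S  >  k=3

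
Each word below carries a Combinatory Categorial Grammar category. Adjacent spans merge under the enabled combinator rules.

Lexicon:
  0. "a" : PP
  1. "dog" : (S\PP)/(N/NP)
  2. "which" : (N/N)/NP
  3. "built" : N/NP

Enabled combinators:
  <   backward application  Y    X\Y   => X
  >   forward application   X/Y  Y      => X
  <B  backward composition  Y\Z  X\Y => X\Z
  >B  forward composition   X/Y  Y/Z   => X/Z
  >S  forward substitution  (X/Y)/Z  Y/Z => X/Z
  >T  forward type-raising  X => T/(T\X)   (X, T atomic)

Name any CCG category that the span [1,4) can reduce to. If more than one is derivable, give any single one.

[0,4] S   >
  [0,1] S/(S\PP)   >T
    [0,1] "a" : PP
  [1,4] S\PP   >
    [1,2] "dog" : (S\PP)/(N/NP)
    [2,4] N/NP   >S
      [2,3] "which" : (N/N)/NP
      [3,4] "built" : N/NP

S\PP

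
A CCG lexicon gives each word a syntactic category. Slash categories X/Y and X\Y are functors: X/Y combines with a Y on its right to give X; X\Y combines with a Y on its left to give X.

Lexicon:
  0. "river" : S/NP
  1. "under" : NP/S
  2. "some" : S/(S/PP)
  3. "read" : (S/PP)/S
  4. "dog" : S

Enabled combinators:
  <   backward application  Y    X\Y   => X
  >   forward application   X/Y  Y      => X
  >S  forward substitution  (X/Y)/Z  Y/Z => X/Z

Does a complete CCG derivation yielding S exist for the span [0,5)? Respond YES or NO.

YES

[0,5] S   >
  [0,1] "river" : S/NP
  [1,5] NP   >
    [1,2] "under" : NP/S
    [2,5] S   >
      [2,3] "some" : S/(S/PP)
      [3,5] S/PP   >
        [3,4] "read" : (S/PP)/S
        [4,5] "dog" : S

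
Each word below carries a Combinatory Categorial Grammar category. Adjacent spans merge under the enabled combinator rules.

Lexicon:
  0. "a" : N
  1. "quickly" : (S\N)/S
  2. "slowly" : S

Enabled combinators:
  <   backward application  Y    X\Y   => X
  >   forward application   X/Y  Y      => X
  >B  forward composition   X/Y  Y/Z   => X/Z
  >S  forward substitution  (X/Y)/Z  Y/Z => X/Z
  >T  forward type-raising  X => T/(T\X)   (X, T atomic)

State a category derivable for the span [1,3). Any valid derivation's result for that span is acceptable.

S\N

[0,3] S   <
  [0,1] "a" : N
  [1,3] S\N   >
    [1,2] "quickly" : (S\N)/S
    [2,3] "slowly" : S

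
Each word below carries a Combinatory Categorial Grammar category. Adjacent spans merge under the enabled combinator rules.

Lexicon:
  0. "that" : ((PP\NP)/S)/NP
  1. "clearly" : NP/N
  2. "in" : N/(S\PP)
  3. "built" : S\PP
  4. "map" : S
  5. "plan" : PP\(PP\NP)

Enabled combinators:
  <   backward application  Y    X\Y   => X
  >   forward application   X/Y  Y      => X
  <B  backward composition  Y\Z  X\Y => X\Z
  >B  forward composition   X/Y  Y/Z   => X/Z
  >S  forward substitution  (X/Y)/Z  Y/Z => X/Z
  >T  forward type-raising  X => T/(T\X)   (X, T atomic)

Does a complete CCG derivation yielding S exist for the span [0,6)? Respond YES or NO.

((PP\NP)/S)/NP NP/N N/(S\PP) S\PP S PP\(PP\NP)
CKY chart[0,6] = {N/(N\PP), NP/(NP\PP), PP, PP/(PP\PP), S/(S\PP)}; S ∉ chart

NO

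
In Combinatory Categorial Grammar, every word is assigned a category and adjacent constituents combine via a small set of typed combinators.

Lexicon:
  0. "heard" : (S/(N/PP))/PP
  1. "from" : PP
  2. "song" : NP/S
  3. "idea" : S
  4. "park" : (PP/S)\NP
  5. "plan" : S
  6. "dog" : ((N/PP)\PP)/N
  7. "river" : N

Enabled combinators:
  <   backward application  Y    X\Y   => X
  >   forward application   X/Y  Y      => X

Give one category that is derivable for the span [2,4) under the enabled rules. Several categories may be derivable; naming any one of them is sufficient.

[0,8] S   >
  [0,2] S/(N/PP)   >
    [0,1] "heard" : (S/(N/PP))/PP
    [1,2] "from" : PP
  [2,8] N/PP   <
    [2,6] PP   >
      [2,5] PP/S   <
        [2,4] NP   >
          [2,3] "song" : NP/S
          [3,4] "idea" : S
        [4,5] "park" : (PP/S)\NP
      [5,6] "plan" : S
    [6,8] (N/PP)\PP   >
      [6,7] "dog" : ((N/PP)\PP)/N
      [7,8] "river" : N

NP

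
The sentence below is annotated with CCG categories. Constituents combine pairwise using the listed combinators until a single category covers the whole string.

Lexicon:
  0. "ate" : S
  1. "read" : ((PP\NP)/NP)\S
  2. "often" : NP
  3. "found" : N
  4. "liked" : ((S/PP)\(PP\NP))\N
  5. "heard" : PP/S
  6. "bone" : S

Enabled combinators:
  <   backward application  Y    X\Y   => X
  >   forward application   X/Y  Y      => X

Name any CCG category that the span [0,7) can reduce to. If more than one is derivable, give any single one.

S

[0,7] S   >
  [0,5] S/PP   <
    [0,3] PP\NP   >
      [0,2] (PP\NP)/NP   <
        [0,1] "ate" : S
        [1,2] "read" : ((PP\NP)/NP)\S
      [2,3] "often" : NP
    [3,5] (S/PP)\(PP\NP)   <
      [3,4] "found" : N
      [4,5] "liked" : ((S/PP)\(PP\NP))\N
  [5,7] PP   >
    [5,6] "heard" : PP/S
    [6,7] "bone" : S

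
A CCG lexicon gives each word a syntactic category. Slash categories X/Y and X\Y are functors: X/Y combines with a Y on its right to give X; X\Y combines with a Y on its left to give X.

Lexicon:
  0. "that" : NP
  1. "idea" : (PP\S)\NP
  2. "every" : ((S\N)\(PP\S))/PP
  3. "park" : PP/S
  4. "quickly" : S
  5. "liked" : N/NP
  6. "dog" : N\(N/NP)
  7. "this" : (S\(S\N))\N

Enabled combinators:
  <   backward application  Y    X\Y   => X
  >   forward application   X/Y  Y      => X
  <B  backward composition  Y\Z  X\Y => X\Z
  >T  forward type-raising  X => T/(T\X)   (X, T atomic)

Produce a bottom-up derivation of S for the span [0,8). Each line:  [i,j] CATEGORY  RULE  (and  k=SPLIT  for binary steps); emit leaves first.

[0,1] NP  lex  "that"
[1,2] (PP\S)\NP  lex  "idea"
[0,2] PP\S  <  k=1
[2,3] ((S\N)\(PP\S))/PP  lex  "every"
[3,4] PP/S  lex  "park"
[4,5] S  lex  "quickly"
[3,5] PP  >  k=4
[2,5] (S\N)\(PP\S)  >  k=3
[0,5] S\N  <  k=2
[5,6] N/NP  lex  "liked"
[6,7] N\(N/NP)  lex  "dog"
[5,7] N  <  k=6
[7,8] (S\(S\N))\N  lex  "this"
[5,8] S\(S\N)  <  k=7
[0,8] S  <  k=5

[0,8] S   <
  [0,5] S\N   <
    [0,2] PP\S   <
      [0,1] "that" : NP
      [1,2] "idea" : (PP\S)\NP
    [2,5] (S\N)\(PP\S)   >
      [2,3] "every" : ((S\N)\(PP\S))/PP
      [3,5] PP   >
        [3,4] "park" : PP/S
        [4,5] "quickly" : S
  [5,8] S\(S\N)   <
    [5,7] N   <
      [5,6] "liked" : N/NP
      [6,7] "dog" : N\(N/NP)
    [7,8] "this" : (S\(S\N))\N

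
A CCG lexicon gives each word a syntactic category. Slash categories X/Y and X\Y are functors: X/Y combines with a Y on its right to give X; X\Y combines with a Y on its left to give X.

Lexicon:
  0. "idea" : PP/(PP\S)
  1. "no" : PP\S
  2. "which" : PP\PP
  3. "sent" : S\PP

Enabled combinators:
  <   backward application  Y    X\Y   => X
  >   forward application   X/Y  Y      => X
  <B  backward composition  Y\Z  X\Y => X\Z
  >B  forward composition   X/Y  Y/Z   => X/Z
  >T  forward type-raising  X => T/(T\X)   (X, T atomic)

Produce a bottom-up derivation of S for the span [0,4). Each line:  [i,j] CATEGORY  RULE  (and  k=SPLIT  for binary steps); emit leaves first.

[0,4] S   <
  [0,2] PP   >
    [0,1] "idea" : PP/(PP\S)
    [1,2] "no" : PP\S
  [2,4] S\PP   <B
    [2,3] "which" : PP\PP
    [3,4] "sent" : S\PP

[0,1] PP/(PP\S)  lex  "idea"
[1,2] PP\S  lex  "no"
[0,2] PP  >  k=1
[2,3] PP\PP  lex  "which"
[3,4] S\PP  lex  "sent"
[2,4] S\PP  <B  k=3
[0,4] S  <  k=2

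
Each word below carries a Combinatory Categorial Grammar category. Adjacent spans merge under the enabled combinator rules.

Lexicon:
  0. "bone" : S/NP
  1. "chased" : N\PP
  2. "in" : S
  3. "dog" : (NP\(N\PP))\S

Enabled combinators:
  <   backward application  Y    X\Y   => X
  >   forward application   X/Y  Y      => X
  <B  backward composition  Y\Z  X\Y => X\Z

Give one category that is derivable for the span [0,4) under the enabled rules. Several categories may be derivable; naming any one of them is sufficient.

S

[0,4] S   >
  [0,1] "bone" : S/NP
  [1,4] NP   <
    [1,2] "chased" : N\PP
    [2,4] NP\(N\PP)   <
      [2,3] "in" : S
      [3,4] "dog" : (NP\(N\PP))\S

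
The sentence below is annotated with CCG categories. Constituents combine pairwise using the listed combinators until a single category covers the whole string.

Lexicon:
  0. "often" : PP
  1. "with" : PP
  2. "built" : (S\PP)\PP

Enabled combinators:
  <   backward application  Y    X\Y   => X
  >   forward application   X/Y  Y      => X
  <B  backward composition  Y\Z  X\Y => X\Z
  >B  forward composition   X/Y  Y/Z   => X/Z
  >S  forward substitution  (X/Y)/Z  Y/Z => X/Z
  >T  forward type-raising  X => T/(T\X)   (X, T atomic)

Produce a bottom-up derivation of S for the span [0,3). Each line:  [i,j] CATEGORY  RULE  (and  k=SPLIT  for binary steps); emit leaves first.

[0,3] S   >
  [0,1] S/(S\PP)   >T
    [0,1] "often" : PP
  [1,3] S\PP   <
    [1,2] "with" : PP
    [2,3] "built" : (S\PP)\PP

[0,1] PP  lex  "often"
[0,1] S/(S\PP)  >T
[1,2] PP  lex  "with"
[2,3] (S\PP)\PP  lex  "built"
[1,3] S\PP  <  k=2
[0,3] S  >  k=1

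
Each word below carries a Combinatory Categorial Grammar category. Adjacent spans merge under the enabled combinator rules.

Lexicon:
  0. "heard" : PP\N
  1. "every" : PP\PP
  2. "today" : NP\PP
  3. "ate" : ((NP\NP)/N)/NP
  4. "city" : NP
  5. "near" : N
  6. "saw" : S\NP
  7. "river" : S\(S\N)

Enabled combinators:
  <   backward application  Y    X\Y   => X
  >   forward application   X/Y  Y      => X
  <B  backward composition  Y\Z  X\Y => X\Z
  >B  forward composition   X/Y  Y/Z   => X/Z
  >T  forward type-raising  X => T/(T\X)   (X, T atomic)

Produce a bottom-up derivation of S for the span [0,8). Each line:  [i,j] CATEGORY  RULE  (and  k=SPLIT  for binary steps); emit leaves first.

[0,8] S   <
  [0,7] S\N   <B
    [0,2] PP\N   <B
      [0,1] "heard" : PP\N
      [1,2] "every" : PP\PP
    [2,7] S\PP   <B
      [2,3] "today" : NP\PP
      [3,7] S\NP   <B
        [3,6] NP\NP   >
          [3,5] (NP\NP)/N   >
            [3,4] "ate" : ((NP\NP)/N)/NP
            [4,5] "city" : NP
          [5,6] "near" : N
        [6,7] "saw" : S\NP
  [7,8] "river" : S\(S\N)

[0,1] PP\N  lex  "heard"
[1,2] PP\PP  lex  "every"
[0,2] PP\N  <B  k=1
[2,3] NP\PP  lex  "today"
[3,4] ((NP\NP)/N)/NP  lex  "ate"
[4,5] NP  lex  "city"
[3,5] (NP\NP)/N  >  k=4
[5,6] N  lex  "near"
[3,6] NP\NP  >  k=5
[6,7] S\NP  lex  "saw"
[3,7] S\NP  <B  k=6
[2,7] S\PP  <B  k=3
[0,7] S\N  <B  k=2
[7,8] S\(S\N)  lex  "river"
[0,8] S  <  k=7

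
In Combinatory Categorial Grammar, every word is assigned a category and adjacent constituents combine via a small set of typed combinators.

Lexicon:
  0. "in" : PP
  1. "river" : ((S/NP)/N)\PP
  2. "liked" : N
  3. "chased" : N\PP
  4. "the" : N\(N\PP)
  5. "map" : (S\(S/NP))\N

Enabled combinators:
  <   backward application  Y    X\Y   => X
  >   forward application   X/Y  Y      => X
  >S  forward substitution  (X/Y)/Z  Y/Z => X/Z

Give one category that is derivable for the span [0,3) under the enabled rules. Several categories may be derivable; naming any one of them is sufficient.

S/NP

[0,6] S   <
  [0,3] S/NP   >
    [0,2] (S/NP)/N   <
      [0,1] "in" : PP
      [1,2] "river" : ((S/NP)/N)\PP
    [2,3] "liked" : N
  [3,6] S\(S/NP)   <
    [3,5] N   <
      [3,4] "chased" : N\PP
      [4,5] "the" : N\(N\PP)
    [5,6] "map" : (S\(S/NP))\N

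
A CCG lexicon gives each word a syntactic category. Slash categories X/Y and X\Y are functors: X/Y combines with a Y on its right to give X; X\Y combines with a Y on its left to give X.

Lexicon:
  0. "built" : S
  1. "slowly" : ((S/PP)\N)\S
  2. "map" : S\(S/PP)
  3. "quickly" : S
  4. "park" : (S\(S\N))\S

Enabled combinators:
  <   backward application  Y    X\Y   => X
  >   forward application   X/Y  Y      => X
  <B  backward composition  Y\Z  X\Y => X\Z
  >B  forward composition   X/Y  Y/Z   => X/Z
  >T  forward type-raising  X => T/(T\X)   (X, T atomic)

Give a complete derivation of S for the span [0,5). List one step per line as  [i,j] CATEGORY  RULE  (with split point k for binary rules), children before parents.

[0,5] S   <
  [0,3] S\N   <B
    [0,2] (S/PP)\N   <
      [0,1] "built" : S
      [1,2] "slowly" : ((S/PP)\N)\S
    [2,3] "map" : S\(S/PP)
  [3,5] S\(S\N)   <
    [3,4] "quickly" : S
    [4,5] "park" : (S\(S\N))\S

[0,1] S  lex  "built"
[1,2] ((S/PP)\N)\S  lex  "slowly"
[0,2] (S/PP)\N  <  k=1
[2,3] S\(S/PP)  lex  "map"
[0,3] S\N  <B  k=2
[3,4] S  lex  "quickly"
[4,5] (S\(S\N))\S  lex  "park"
[3,5] S\(S\N)  <  k=4
[0,5] S  <  k=3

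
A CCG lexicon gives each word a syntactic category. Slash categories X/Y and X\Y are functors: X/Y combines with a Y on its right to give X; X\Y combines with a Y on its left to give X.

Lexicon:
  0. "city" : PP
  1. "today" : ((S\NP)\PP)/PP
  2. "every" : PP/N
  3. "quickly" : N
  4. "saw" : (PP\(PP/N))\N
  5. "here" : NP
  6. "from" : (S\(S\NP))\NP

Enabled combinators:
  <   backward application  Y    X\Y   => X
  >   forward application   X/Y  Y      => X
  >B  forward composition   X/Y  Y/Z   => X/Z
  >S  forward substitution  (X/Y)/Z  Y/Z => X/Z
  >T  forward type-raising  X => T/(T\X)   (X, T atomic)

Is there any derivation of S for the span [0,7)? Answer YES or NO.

YES

[0,7] S   <
  [0,5] S\NP   <
    [0,1] "city" : PP
    [1,5] (S\NP)\PP   >
      [1,2] "today" : ((S\NP)\PP)/PP
      [2,5] PP   <
        [2,3] "every" : PP/N
        [3,5] PP\(PP/N)   <
          [3,4] "quickly" : N
          [4,5] "saw" : (PP\(PP/N))\N
  [5,7] S\(S\NP)   <
    [5,6] "here" : NP
    [6,7] "from" : (S\(S\NP))\NP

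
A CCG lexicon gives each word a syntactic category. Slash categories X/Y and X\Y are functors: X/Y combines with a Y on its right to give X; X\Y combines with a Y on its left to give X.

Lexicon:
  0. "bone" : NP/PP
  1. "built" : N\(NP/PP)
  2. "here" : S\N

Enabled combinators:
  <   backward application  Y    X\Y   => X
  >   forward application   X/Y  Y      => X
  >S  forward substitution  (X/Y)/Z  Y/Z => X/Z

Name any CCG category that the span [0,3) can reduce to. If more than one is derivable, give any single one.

[0,3] S   <
  [0,2] N   <
    [0,1] "bone" : NP/PP
    [1,2] "built" : N\(NP/PP)
  [2,3] "here" : S\N

S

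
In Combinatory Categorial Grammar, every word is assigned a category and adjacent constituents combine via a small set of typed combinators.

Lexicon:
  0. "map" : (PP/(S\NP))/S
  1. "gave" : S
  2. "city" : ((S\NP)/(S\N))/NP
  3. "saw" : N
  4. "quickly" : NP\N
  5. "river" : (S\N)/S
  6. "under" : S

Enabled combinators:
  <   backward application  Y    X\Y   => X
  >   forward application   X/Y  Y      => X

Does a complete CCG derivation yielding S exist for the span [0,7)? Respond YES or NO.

(PP/(S\NP))/S S ((S\NP)/(S\N))/NP N NP\N (S\N)/S S
CKY chart[0,7] = {PP}; S ∉ chart

NO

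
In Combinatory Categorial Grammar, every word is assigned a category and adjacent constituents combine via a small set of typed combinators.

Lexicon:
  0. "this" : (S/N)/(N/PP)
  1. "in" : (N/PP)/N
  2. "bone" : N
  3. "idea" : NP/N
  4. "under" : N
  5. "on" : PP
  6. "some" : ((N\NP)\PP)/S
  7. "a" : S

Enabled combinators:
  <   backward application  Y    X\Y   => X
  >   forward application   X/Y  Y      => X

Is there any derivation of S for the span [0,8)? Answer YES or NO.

[0,8] S   >
  [0,3] S/N   >
    [0,1] "this" : (S/N)/(N/PP)
    [1,3] N/PP   >
      [1,2] "in" : (N/PP)/N
      [2,3] "bone" : N
  [3,8] N   <
    [3,5] NP   >
      [3,4] "idea" : NP/N
      [4,5] "under" : N
    [5,8] N\NP   <
      [5,6] "on" : PP
      [6,8] (N\NP)\PP   >
        [6,7] "some" : ((N\NP)\PP)/S
        [7,8] "a" : S

YES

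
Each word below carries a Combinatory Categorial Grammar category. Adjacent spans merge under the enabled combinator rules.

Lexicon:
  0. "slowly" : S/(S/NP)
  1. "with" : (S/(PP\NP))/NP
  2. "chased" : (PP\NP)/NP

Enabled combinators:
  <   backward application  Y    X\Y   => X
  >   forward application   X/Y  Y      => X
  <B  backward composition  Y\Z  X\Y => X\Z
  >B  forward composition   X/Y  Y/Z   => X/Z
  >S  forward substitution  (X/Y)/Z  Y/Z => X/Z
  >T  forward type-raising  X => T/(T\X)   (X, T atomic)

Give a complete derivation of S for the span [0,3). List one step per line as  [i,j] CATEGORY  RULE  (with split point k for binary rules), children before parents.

[0,3] S   >
  [0,1] "slowly" : S/(S/NP)
  [1,3] S/NP   >S
    [1,2] "with" : (S/(PP\NP))/NP
    [2,3] "chased" : (PP\NP)/NP

[0,1] S/(S/NP)  lex  "slowly"
[1,2] (S/(PP\NP))/NP  lex  "with"
[2,3] (PP\NP)/NP  lex  "chased"
[1,3] S/NP  >S  k=2
[0,3] S  >  k=1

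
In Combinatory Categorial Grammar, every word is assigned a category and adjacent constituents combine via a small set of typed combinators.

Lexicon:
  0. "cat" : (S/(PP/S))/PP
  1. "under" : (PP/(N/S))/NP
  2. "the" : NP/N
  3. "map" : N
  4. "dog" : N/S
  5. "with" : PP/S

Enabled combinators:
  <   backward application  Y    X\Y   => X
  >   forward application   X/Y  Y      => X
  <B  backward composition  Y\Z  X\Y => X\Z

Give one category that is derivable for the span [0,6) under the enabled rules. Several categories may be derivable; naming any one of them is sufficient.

S

[0,6] S   >
  [0,5] S/(PP/S)   >
    [0,1] "cat" : (S/(PP/S))/PP
    [1,5] PP   >
      [1,4] PP/(N/S)   >
        [1,2] "under" : (PP/(N/S))/NP
        [2,4] NP   >
          [2,3] "the" : NP/N
          [3,4] "map" : N
      [4,5] "dog" : N/S
  [5,6] "with" : PP/S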